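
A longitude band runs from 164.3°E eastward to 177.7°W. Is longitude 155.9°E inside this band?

No

Band width going east from +164.3° to -177.7°: ((-177.7 − 164.3) mod 360) = 18.0°.
Offset of +155.9° east of the west edge: ((155.9 − 164.3) mod 360) = 351.6°.
351.6° > 18.0° ⇒ outside.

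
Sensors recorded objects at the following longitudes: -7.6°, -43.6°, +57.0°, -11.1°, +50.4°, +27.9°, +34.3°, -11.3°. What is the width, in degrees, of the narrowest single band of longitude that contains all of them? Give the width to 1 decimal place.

100.6°

Sort the longitudes: -43.6°, -11.3°, -11.1°, -7.6°, +27.9°, +34.3°, +50.4°, +57.0°.
Eastward gaps between consecutive values (wrapping around): 32.3°, 0.2°, 3.5°, 35.5°, 6.4°, 16.1°, 6.6°, 259.4°.
Largest gap = 259.4° ⇒ minimal covering band is its complement: 360° − 259.4° = 100.6°.
Band runs from -43.6° eastward to +57.0°.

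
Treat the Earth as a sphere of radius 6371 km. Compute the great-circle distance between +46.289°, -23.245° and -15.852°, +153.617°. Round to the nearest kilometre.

Δλ = 153.617 − -23.245 = 176.862°.
Δφ = -15.852 − 46.289 = -62.141°.
a = sin²(Δφ/2) + cos φ₁ · cos φ₂ · sin²(Δλ/2) = 0.930595.
c = 2·atan2(√a, √(1−a)) = 2.60840 rad → d = 6371·c ≈ 16618.13 km.

16618 km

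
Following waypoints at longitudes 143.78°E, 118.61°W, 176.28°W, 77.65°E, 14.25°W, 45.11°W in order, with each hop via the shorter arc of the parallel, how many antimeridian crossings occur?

Leg 1: +143.78° → -118.61°, shortest Δλ = 97.61° (east) — crosses 180°.
Leg 2: -118.61° → -176.28°, shortest Δλ = -57.67° (west) — does not cross 180°.
Leg 3: -176.28° → +77.65°, shortest Δλ = -106.07° (west) — crosses 180°.
Leg 4: +77.65° → -14.25°, shortest Δλ = -91.9° (west) — does not cross 180°.
Leg 5: -14.25° → -45.11°, shortest Δλ = -30.86° (west) — does not cross 180°.
Total crossings: 2.

2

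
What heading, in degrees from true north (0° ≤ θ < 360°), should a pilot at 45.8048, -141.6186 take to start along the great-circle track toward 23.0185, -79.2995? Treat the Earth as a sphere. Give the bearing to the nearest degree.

92°

Δλ = -79.2995 − -141.6186 = 62.3191°.
θ = atan2( sin Δλ · cos φ₂ , cos φ₁ · sin φ₂ − sin φ₁ · cos φ₂ · cos Δλ )
  = atan2(0.81504, -0.03396) = 92.386° → normalised to [0°, 360°): 92.386°.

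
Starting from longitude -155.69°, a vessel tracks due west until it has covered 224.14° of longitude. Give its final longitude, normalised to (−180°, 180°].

-19.83°

Start at -155.69°; shift −224.14° → -379.83°.
-379.83° lies outside (−180°, 180°]; add 360° → -19.83°.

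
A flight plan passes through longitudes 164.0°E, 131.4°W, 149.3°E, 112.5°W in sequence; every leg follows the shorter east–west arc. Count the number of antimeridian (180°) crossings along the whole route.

Leg 1: +164.0° → -131.4°, shortest Δλ = 64.6° (east) — crosses 180°.
Leg 2: -131.4° → +149.3°, shortest Δλ = -79.3° (west) — crosses 180°.
Leg 3: +149.3° → -112.5°, shortest Δλ = 98.2° (east) — crosses 180°.
Total crossings: 3.

3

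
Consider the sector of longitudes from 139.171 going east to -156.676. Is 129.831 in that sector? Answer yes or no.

Band width going east from +139.171° to -156.676°: ((-156.676 − 139.171) mod 360) = 64.153°.
Offset of +129.831° east of the west edge: ((129.831 − 139.171) mod 360) = 350.660°.
350.660° > 64.153° ⇒ outside.

No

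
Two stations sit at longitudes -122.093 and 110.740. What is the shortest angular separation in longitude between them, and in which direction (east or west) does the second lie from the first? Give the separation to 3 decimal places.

Raw difference: 110.740 − -122.093 = 232.833°.
Normalise into (−180°, 180°]: 232.833° − 360° = -127.167°.
Negative ⇒ the second point lies to the west; separation 127.167°.

127.167° west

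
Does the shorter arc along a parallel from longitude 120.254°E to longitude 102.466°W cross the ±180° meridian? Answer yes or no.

Yes

Naïve |-102.466 − 120.254| = 222.72° > 180°, so the shorter arc goes the other way round — across 180°.
Signed shortest Δλ = ((-102.466 − 120.254 + 180) mod 360) − 180 = 137.28°.
Going east by 137.28° from +120.254° passes through 180° before reaching -102.466°.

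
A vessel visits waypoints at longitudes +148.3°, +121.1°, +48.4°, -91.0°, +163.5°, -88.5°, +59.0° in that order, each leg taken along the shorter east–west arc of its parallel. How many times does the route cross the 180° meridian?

Leg 1: +148.3° → +121.1°, shortest Δλ = -27.2° (west) — does not cross 180°.
Leg 2: +121.1° → +48.4°, shortest Δλ = -72.7° (west) — does not cross 180°.
Leg 3: +48.4° → -91.0°, shortest Δλ = -139.4° (west) — does not cross 180°.
Leg 4: -91.0° → +163.5°, shortest Δλ = -105.5° (west) — crosses 180°.
Leg 5: +163.5° → -88.5°, shortest Δλ = 108.0° (east) — crosses 180°.
Leg 6: -88.5° → +59.0°, shortest Δλ = 147.5° (east) — does not cross 180°.
Total crossings: 2.

2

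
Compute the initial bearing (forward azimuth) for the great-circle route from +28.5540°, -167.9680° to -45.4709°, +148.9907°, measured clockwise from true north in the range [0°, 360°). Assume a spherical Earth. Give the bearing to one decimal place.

208.8°

Δλ = 148.9907 − -167.9680 = 316.9587°; wrapped into (−180°, 180°]: -43.0413°.
θ = atan2( sin Δλ · cos φ₂ , cos φ₁ · sin φ₂ − sin φ₁ · cos φ₂ · cos Δλ )
  = atan2(-0.47864, -0.87117) = -151.215° → normalised to [0°, 360°): 208.785°.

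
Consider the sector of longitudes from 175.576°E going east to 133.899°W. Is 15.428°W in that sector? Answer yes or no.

No

Band width going east from +175.576° to -133.899°: ((-133.899 − 175.576) mod 360) = 50.525°.
Offset of -15.428° east of the west edge: ((-15.428 − 175.576) mod 360) = 168.996°.
168.996° > 50.525° ⇒ outside.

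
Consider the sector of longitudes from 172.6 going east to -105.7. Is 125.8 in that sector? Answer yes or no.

No

Band width going east from +172.6° to -105.7°: ((-105.7 − 172.6) mod 360) = 81.7°.
Offset of +125.8° east of the west edge: ((125.8 − 172.6) mod 360) = 313.2°.
313.2° > 81.7° ⇒ outside.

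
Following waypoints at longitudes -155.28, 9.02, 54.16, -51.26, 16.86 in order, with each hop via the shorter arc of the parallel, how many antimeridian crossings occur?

Leg 1: -155.28° → +9.02°, shortest Δλ = 164.3° (east) — does not cross 180°.
Leg 2: +9.02° → +54.16°, shortest Δλ = 45.14° (east) — does not cross 180°.
Leg 3: +54.16° → -51.26°, shortest Δλ = -105.42° (west) — does not cross 180°.
Leg 4: -51.26° → +16.86°, shortest Δλ = 68.12° (east) — does not cross 180°.
Total crossings: 0.

0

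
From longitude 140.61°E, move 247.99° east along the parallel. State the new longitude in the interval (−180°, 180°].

28.60°E

Start at +140.61°; shift +247.99° → +388.60°.
+388.60° lies outside (−180°, 180°]; subtract 360° → +28.60°.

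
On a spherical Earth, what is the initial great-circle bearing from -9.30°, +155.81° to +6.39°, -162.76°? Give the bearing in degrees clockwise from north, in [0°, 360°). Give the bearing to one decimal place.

70.7°

Δλ = -162.76 − 155.81 = -318.57°; wrapped into (−180°, 180°]: 41.43°.
θ = atan2( sin Δλ · cos φ₂ , cos φ₁ · sin φ₂ − sin φ₁ · cos φ₂ · cos Δλ )
  = atan2(0.65759, 0.23024) = 70.703° → normalised to [0°, 360°): 70.703°.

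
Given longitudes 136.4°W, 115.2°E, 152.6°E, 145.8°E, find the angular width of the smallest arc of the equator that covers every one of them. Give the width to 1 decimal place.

Sort the longitudes: -136.4°, +115.2°, +145.8°, +152.6°.
Eastward gaps between consecutive values (wrapping around): 251.6°, 30.6°, 6.8°, 71.0°.
Largest gap = 251.6° ⇒ minimal covering band is its complement: 360° − 251.6° = 108.4°.
Band runs from +115.2° eastward to -136.4°, crossing the antimeridian.

108.4°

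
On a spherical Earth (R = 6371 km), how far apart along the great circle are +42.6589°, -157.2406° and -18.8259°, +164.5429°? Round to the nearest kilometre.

7877 km

Δλ = 164.5429 − -157.2406 = 321.7835°; wrapped into (−180°, 180°]: -38.2165°.
Δφ = -18.8259 − 42.6589 = -61.4848°.
a = sin²(Δφ/2) + cos φ₁ · cos φ₂ · sin²(Δλ/2) = 0.335894.
c = 2·atan2(√a, √(1−a)) = 1.23639 rad → d = 6371·c ≈ 7877.02 km.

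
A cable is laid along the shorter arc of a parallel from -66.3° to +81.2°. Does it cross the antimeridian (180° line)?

Signed shortest Δλ = ((81.2 − -66.3 + 180) mod 360) − 180 = 147.5°.
Going east by 147.5° from -66.3° reaches +81.2° without touching 180°.

No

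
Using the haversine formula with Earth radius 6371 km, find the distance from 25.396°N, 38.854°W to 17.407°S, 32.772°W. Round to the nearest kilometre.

Δλ = -32.772 − -38.854 = 6.082°.
Δφ = -17.407 − 25.396 = -42.803°.
a = sin²(Δφ/2) + cos φ₁ · cos φ₂ · sin²(Δλ/2) = 0.135579.
c = 2·atan2(√a, √(1−a)) = 0.75417 rad → d = 6371·c ≈ 4804.80 km.

4805 km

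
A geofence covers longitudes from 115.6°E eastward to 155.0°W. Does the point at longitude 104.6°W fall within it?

No

Band width going east from +115.6° to -155.0°: ((-155.0 − 115.6) mod 360) = 89.4°.
Offset of -104.6° east of the west edge: ((-104.6 − 115.6) mod 360) = 139.8°.
139.8° > 89.4° ⇒ outside.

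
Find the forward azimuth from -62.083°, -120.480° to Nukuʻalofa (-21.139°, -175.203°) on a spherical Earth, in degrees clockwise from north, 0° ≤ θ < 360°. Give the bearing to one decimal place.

Δλ = -175.203 − -120.480 = -54.723°.
θ = atan2( sin Δλ · cos φ₂ , cos φ₁ · sin φ₂ − sin φ₁ · cos φ₂ · cos Δλ )
  = atan2(-0.76143, 0.30714) = -68.033° → normalised to [0°, 360°): 291.967°.

292.0°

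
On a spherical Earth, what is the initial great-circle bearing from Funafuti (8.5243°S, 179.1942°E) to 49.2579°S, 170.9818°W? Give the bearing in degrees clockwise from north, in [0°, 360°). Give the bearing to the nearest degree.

170°

Δλ = -170.9818 − 179.1942 = -350.1760°; wrapped into (−180°, 180°]: 9.8240°.
θ = atan2( sin Δλ · cos φ₂ , cos φ₁ · sin φ₂ − sin φ₁ · cos φ₂ · cos Δλ )
  = atan2(0.11136, -0.65396) = 170.336° → normalised to [0°, 360°): 170.336°.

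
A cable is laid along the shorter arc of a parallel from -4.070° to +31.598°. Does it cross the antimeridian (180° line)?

No

Signed shortest Δλ = ((31.598 − -4.070 + 180) mod 360) − 180 = 35.668°.
Going east by 35.668° from -4.070° reaches +31.598° without touching 180°.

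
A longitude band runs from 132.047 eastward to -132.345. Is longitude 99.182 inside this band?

Band width going east from +132.047° to -132.345°: ((-132.345 − 132.047) mod 360) = 95.608°.
Offset of +99.182° east of the west edge: ((99.182 − 132.047) mod 360) = 327.135°.
327.135° > 95.608° ⇒ outside.

No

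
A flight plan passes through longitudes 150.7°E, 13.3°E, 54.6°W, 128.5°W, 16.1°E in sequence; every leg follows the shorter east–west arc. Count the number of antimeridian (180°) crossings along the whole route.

0

Leg 1: +150.7° → +13.3°, shortest Δλ = -137.4° (west) — does not cross 180°.
Leg 2: +13.3° → -54.6°, shortest Δλ = -67.9° (west) — does not cross 180°.
Leg 3: -54.6° → -128.5°, shortest Δλ = -73.9° (west) — does not cross 180°.
Leg 4: -128.5° → +16.1°, shortest Δλ = 144.6° (east) — does not cross 180°.
Total crossings: 0.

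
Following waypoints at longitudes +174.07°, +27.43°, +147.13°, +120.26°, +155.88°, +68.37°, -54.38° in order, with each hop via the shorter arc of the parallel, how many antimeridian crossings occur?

0

Leg 1: +174.07° → +27.43°, shortest Δλ = -146.64° (west) — does not cross 180°.
Leg 2: +27.43° → +147.13°, shortest Δλ = 119.7° (east) — does not cross 180°.
Leg 3: +147.13° → +120.26°, shortest Δλ = -26.87° (west) — does not cross 180°.
Leg 4: +120.26° → +155.88°, shortest Δλ = 35.62° (east) — does not cross 180°.
Leg 5: +155.88° → +68.37°, shortest Δλ = -87.51° (west) — does not cross 180°.
Leg 6: +68.37° → -54.38°, shortest Δλ = -122.75° (west) — does not cross 180°.
Total crossings: 0.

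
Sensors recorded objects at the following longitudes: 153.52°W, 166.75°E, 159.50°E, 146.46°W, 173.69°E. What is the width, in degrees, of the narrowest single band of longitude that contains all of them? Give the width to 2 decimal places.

Sort the longitudes: -153.52°, -146.46°, +159.50°, +166.75°, +173.69°.
Eastward gaps between consecutive values (wrapping around): 7.06°, 305.96°, 7.25°, 6.94°, 32.79°.
Largest gap = 305.96° ⇒ minimal covering band is its complement: 360° − 305.96° = 54.04°.
Band runs from +159.50° eastward to -146.46°, crossing the antimeridian.

54.04°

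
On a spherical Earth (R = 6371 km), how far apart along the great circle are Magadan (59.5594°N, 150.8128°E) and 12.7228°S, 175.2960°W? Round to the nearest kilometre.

8592 km

Δλ = -175.2960 − 150.8128 = -326.1088°; wrapped into (−180°, 180°]: 33.8912°.
Δφ = -12.7228 − 59.5594 = -72.2822°.
a = sin²(Δφ/2) + cos φ₁ · cos φ₂ · sin²(Δλ/2) = 0.389819.
c = 2·atan2(√a, √(1−a)) = 1.34861 rad → d = 6371·c ≈ 8592.00 km.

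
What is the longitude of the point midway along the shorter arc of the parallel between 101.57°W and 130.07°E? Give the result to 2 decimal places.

Signed shortest Δλ from -101.57° to +130.07° is -128.36°.
Midpoint longitude = -101.57° + (-128.36°)/2 = -101.57° − 64.18° = -165.75°.
(The naïve average (-101.57 + +130.07)/2 = 14.25° is on the wrong side of the globe.)

165.75°W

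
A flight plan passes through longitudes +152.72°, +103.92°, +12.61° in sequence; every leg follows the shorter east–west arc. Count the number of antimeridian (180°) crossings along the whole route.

0

Leg 1: +152.72° → +103.92°, shortest Δλ = -48.8° (west) — does not cross 180°.
Leg 2: +103.92° → +12.61°, shortest Δλ = -91.31° (west) — does not cross 180°.
Total crossings: 0.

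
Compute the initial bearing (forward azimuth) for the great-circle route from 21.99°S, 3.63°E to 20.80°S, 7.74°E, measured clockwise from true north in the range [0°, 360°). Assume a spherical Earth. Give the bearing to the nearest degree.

Δλ = 7.74 − 3.63 = 4.11°.
θ = atan2( sin Δλ · cos φ₂ , cos φ₁ · sin φ₂ − sin φ₁ · cos φ₂ · cos Δλ )
  = atan2(0.06700, 0.01987) = 73.483° → normalised to [0°, 360°): 73.483°.

73°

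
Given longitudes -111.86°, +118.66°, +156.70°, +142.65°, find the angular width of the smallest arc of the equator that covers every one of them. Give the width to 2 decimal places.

Sort the longitudes: -111.86°, +118.66°, +142.65°, +156.70°.
Eastward gaps between consecutive values (wrapping around): 230.52°, 23.99°, 14.05°, 91.44°.
Largest gap = 230.52° ⇒ minimal covering band is its complement: 360° − 230.52° = 129.48°.
Band runs from +118.66° eastward to -111.86°, crossing the antimeridian.

129.48°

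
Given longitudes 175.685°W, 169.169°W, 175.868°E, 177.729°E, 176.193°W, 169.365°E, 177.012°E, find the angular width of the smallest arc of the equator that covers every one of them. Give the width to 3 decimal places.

21.466°

Sort the longitudes: -176.193°, -175.685°, -169.169°, +169.365°, +175.868°, +177.012°, +177.729°.
Eastward gaps between consecutive values (wrapping around): 0.508°, 6.516°, 338.534°, 6.503°, 1.144°, 0.717°, 6.078°.
Largest gap = 338.534° ⇒ minimal covering band is its complement: 360° − 338.534° = 21.466°.
Band runs from +169.365° eastward to -169.169°, crossing the antimeridian.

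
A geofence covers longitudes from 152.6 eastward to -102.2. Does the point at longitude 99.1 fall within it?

Band width going east from +152.6° to -102.2°: ((-102.2 − 152.6) mod 360) = 105.2°.
Offset of +99.1° east of the west edge: ((99.1 − 152.6) mod 360) = 306.5°.
306.5° > 105.2° ⇒ outside.

No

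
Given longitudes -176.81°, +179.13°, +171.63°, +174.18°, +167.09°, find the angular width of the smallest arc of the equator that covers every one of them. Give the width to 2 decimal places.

16.10°

Sort the longitudes: -176.81°, +167.09°, +171.63°, +174.18°, +179.13°.
Eastward gaps between consecutive values (wrapping around): 343.90°, 4.54°, 2.55°, 4.95°, 4.06°.
Largest gap = 343.90° ⇒ minimal covering band is its complement: 360° − 343.90° = 16.10°.
Band runs from +167.09° eastward to -176.81°, crossing the antimeridian.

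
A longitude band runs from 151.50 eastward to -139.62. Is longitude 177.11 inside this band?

Yes

Band width going east from +151.50° to -139.62°: ((-139.62 − 151.50) mod 360) = 68.88°.
Offset of +177.11° east of the west edge: ((177.11 − 151.50) mod 360) = 25.61°.
25.61° ≤ 68.88° ⇒ inside.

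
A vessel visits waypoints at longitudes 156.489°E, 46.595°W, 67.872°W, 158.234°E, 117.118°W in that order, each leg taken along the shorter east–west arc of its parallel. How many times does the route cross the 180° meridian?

3

Leg 1: +156.489° → -46.595°, shortest Δλ = 156.916° (east) — crosses 180°.
Leg 2: -46.595° → -67.872°, shortest Δλ = -21.277° (west) — does not cross 180°.
Leg 3: -67.872° → +158.234°, shortest Δλ = -133.894° (west) — crosses 180°.
Leg 4: +158.234° → -117.118°, shortest Δλ = 84.648° (east) — crosses 180°.
Total crossings: 3.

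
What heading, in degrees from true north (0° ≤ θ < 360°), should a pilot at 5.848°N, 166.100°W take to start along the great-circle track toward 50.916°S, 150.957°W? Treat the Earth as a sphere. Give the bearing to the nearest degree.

Δλ = -150.957 − -166.100 = 15.143°.
θ = atan2( sin Δλ · cos φ₂ , cos φ₁ · sin φ₂ − sin φ₁ · cos φ₂ · cos Δλ )
  = atan2(0.16469, -0.83419) = 168.832° → normalised to [0°, 360°): 168.832°.

169°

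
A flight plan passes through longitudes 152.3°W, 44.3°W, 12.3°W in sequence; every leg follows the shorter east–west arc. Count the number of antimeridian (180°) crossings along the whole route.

Leg 1: -152.3° → -44.3°, shortest Δλ = 108.0° (east) — does not cross 180°.
Leg 2: -44.3° → -12.3°, shortest Δλ = 32.0° (east) — does not cross 180°.
Total crossings: 0.

0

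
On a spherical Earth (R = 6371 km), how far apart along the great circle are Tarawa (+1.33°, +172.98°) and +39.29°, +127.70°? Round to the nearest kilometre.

6227 km

Δλ = 127.70 − 172.98 = -45.28°.
Δφ = 39.29 − 1.33 = 37.96°.
a = sin²(Δφ/2) + cos φ₁ · cos φ₂ · sin²(Δλ/2) = 0.220432.
c = 2·atan2(√a, √(1−a)) = 0.97745 rad → d = 6371·c ≈ 6227.35 km.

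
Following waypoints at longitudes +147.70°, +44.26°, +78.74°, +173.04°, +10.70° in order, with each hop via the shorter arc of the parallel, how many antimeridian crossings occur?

Leg 1: +147.70° → +44.26°, shortest Δλ = -103.44° (west) — does not cross 180°.
Leg 2: +44.26° → +78.74°, shortest Δλ = 34.48° (east) — does not cross 180°.
Leg 3: +78.74° → +173.04°, shortest Δλ = 94.3° (east) — does not cross 180°.
Leg 4: +173.04° → +10.70°, shortest Δλ = -162.34° (west) — does not cross 180°.
Total crossings: 0.

0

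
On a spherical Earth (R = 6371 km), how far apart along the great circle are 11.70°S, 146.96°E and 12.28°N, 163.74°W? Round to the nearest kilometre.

Δλ = -163.74 − 146.96 = -310.70°; wrapped into (−180°, 180°]: 49.30°.
Δφ = 12.28 − -11.70 = 23.98°.
a = sin²(Δφ/2) + cos φ₁ · cos φ₂ · sin²(Δλ/2) = 0.209596.
c = 2·atan2(√a, √(1−a)) = 0.95107 rad → d = 6371·c ≈ 6059.29 km.

6059 km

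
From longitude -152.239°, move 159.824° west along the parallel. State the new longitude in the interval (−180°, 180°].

Start at -152.239°; shift −159.824° → -312.063°.
-312.063° lies outside (−180°, 180°]; add 360° → +47.937°.

+47.937°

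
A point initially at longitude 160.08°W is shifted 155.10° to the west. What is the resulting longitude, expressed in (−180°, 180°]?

Start at -160.08°; shift −155.10° → -315.18°.
-315.18° lies outside (−180°, 180°]; add 360° → +44.82°.

44.82°E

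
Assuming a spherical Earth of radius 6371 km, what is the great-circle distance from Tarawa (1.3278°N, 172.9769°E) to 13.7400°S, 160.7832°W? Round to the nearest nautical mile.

Δλ = -160.7832 − 172.9769 = -333.7601°; wrapped into (−180°, 180°]: 26.2399°.
Δφ = -13.7400 − 1.3278 = -15.0678°.
a = sin²(Δφ/2) + cos φ₁ · cos φ₂ · sin²(Δλ/2) = 0.067227.
c = 2·atan2(√a, √(1−a)) = 0.52456 rad → d = 6371·c ≈ 3341.96 km ≈ 1804.51 nmi.

1805 nmi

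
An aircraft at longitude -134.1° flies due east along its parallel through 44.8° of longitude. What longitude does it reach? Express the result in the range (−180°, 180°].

-89.3°

Start at -134.1°; shift +44.8° → -89.3°.
-89.3° already lies in (−180°, 180°].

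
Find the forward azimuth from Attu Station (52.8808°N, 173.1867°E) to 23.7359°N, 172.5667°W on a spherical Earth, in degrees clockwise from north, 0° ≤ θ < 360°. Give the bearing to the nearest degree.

Δλ = -172.5667 − 173.1867 = -345.7534°; wrapped into (−180°, 180°]: 14.2466°.
θ = atan2( sin Δλ · cos φ₂ , cos φ₁ · sin φ₂ − sin φ₁ · cos φ₂ · cos Δλ )
  = atan2(0.22528, -0.46457) = 154.130° → normalised to [0°, 360°): 154.130°.

154°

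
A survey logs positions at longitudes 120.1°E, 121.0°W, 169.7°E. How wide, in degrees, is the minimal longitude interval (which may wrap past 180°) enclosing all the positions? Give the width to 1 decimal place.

118.9°

Sort the longitudes: -121.0°, +120.1°, +169.7°.
Eastward gaps between consecutive values (wrapping around): 241.1°, 49.6°, 69.3°.
Largest gap = 241.1° ⇒ minimal covering band is its complement: 360° − 241.1° = 118.9°.
Band runs from +120.1° eastward to -121.0°, crossing the antimeridian.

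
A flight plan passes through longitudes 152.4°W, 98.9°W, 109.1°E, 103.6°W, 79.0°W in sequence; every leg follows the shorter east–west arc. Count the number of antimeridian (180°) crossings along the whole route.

Leg 1: -152.4° → -98.9°, shortest Δλ = 53.5° (east) — does not cross 180°.
Leg 2: -98.9° → +109.1°, shortest Δλ = -152.0° (west) — crosses 180°.
Leg 3: +109.1° → -103.6°, shortest Δλ = 147.3° (east) — crosses 180°.
Leg 4: -103.6° → -79.0°, shortest Δλ = 24.6° (east) — does not cross 180°.
Total crossings: 2.

2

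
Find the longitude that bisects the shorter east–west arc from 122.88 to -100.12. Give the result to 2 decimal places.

-168.62°

Signed shortest Δλ from +122.88° to -100.12° is +137.00°.
Midpoint longitude = +122.88° + (+137.00°)/2 = +122.88° + 68.50° = +191.38°.
Normalise into (−180°, 180°]: -168.62°.
(The naïve average (+122.88 + -100.12)/2 = 11.38° is on the wrong side of the globe.)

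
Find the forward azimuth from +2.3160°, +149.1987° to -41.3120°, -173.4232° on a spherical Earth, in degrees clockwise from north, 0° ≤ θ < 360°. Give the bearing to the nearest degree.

Δλ = -173.4232 − 149.1987 = -322.6219°; wrapped into (−180°, 180°]: 37.3781°.
θ = atan2( sin Δλ · cos φ₂ , cos φ₁ · sin φ₂ − sin φ₁ · cos φ₂ · cos Δλ )
  = atan2(0.45599, -0.68374) = 146.301° → normalised to [0°, 360°): 146.301°.

146°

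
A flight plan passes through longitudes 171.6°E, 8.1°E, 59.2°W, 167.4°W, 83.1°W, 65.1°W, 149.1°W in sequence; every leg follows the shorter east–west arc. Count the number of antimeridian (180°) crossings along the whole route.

0

Leg 1: +171.6° → +8.1°, shortest Δλ = -163.5° (west) — does not cross 180°.
Leg 2: +8.1° → -59.2°, shortest Δλ = -67.3° (west) — does not cross 180°.
Leg 3: -59.2° → -167.4°, shortest Δλ = -108.2° (west) — does not cross 180°.
Leg 4: -167.4° → -83.1°, shortest Δλ = 84.3° (east) — does not cross 180°.
Leg 5: -83.1° → -65.1°, shortest Δλ = 18.0° (east) — does not cross 180°.
Leg 6: -65.1° → -149.1°, shortest Δλ = -84.0° (west) — does not cross 180°.
Total crossings: 0.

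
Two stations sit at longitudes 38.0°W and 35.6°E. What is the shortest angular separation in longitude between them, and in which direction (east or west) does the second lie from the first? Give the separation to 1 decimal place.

Raw difference: 35.6 − -38.0 = 73.6°.
Normalise into (−180°, 180°]: 73.6° stays 73.6°.
Positive ⇒ the second point lies to the east; separation 73.6°.

73.6° east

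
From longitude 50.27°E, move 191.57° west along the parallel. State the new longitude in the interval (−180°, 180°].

Start at +50.27°; shift −191.57° → -141.30°.
-141.30° already lies in (−180°, 180°].

141.30°W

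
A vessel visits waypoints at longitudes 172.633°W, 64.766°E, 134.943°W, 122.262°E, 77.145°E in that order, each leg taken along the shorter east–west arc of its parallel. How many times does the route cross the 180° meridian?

3

Leg 1: -172.633° → +64.766°, shortest Δλ = -122.601° (west) — crosses 180°.
Leg 2: +64.766° → -134.943°, shortest Δλ = 160.291° (east) — crosses 180°.
Leg 3: -134.943° → +122.262°, shortest Δλ = -102.795° (west) — crosses 180°.
Leg 4: +122.262° → +77.145°, shortest Δλ = -45.117° (west) — does not cross 180°.
Total crossings: 3.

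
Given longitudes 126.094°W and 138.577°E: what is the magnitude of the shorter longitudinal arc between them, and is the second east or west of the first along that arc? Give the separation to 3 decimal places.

95.329° west

Raw difference: 138.577 − -126.094 = 264.671°.
Normalise into (−180°, 180°]: 264.671° − 360° = -95.329°.
Negative ⇒ the second point lies to the west; separation 95.329°.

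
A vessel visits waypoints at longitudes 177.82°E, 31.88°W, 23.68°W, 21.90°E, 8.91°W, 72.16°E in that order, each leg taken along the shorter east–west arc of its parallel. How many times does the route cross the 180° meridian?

Leg 1: +177.82° → -31.88°, shortest Δλ = 150.3° (east) — crosses 180°.
Leg 2: -31.88° → -23.68°, shortest Δλ = 8.2° (east) — does not cross 180°.
Leg 3: -23.68° → +21.90°, shortest Δλ = 45.58° (east) — does not cross 180°.
Leg 4: +21.90° → -8.91°, shortest Δλ = -30.81° (west) — does not cross 180°.
Leg 5: -8.91° → +72.16°, shortest Δλ = 81.07° (east) — does not cross 180°.
Total crossings: 1.

1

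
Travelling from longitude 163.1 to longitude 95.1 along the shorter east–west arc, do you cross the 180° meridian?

No

Signed shortest Δλ = ((95.1 − 163.1 + 180) mod 360) − 180 = -68.0°.
Going west by 68.0° from +163.1° reaches +95.1° without touching 180°.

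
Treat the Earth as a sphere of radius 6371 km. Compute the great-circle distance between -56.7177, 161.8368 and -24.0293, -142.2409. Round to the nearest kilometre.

Δλ = -142.2409 − 161.8368 = -304.0777°; wrapped into (−180°, 180°]: 55.9223°.
Δφ = -24.0293 − -56.7177 = 32.6884°.
a = sin²(Δφ/2) + cos φ₁ · cos φ₂ · sin²(Δλ/2) = 0.189376.
c = 2·atan2(√a, √(1−a)) = 0.90046 rad → d = 6371·c ≈ 5736.85 km.

5737 km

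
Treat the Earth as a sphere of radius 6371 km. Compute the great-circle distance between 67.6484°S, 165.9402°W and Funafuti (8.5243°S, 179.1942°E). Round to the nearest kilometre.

Δλ = 179.1942 − -165.9402 = 345.1344°; wrapped into (−180°, 180°]: -14.8656°.
Δφ = -8.5243 − -67.6484 = 59.1241°.
a = sin²(Δφ/2) + cos φ₁ · cos φ₂ · sin²(Δλ/2) = 0.249704.
c = 2·atan2(√a, √(1−a)) = 1.04651 rad → d = 6371·c ≈ 6667.33 km.

6667 km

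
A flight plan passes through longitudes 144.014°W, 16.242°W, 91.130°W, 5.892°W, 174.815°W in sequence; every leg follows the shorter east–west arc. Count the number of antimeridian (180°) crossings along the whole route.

Leg 1: -144.014° → -16.242°, shortest Δλ = 127.772° (east) — does not cross 180°.
Leg 2: -16.242° → -91.130°, shortest Δλ = -74.888° (west) — does not cross 180°.
Leg 3: -91.130° → -5.892°, shortest Δλ = 85.238° (east) — does not cross 180°.
Leg 4: -5.892° → -174.815°, shortest Δλ = -168.923° (west) — does not cross 180°.
Total crossings: 0.

0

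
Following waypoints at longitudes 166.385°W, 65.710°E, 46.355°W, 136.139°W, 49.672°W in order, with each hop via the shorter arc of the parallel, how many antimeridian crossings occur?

Leg 1: -166.385° → +65.710°, shortest Δλ = -127.905° (west) — crosses 180°.
Leg 2: +65.710° → -46.355°, shortest Δλ = -112.065° (west) — does not cross 180°.
Leg 3: -46.355° → -136.139°, shortest Δλ = -89.784° (west) — does not cross 180°.
Leg 4: -136.139° → -49.672°, shortest Δλ = 86.467° (east) — does not cross 180°.
Total crossings: 1.

1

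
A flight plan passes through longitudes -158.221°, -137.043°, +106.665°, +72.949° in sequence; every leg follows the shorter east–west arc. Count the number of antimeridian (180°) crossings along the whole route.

1

Leg 1: -158.221° → -137.043°, shortest Δλ = 21.178° (east) — does not cross 180°.
Leg 2: -137.043° → +106.665°, shortest Δλ = -116.292° (west) — crosses 180°.
Leg 3: +106.665° → +72.949°, shortest Δλ = -33.716° (west) — does not cross 180°.
Total crossings: 1.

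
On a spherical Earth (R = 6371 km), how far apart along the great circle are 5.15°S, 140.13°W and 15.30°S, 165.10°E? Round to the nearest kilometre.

6082 km

Δλ = 165.10 − -140.13 = 305.23°; wrapped into (−180°, 180°]: -54.77°.
Δφ = -15.30 − -5.15 = -10.15°.
a = sin²(Δφ/2) + cos φ₁ · cos φ₂ · sin²(Δλ/2) = 0.211073.
c = 2·atan2(√a, √(1−a)) = 0.95470 rad → d = 6371·c ≈ 6082.39 km.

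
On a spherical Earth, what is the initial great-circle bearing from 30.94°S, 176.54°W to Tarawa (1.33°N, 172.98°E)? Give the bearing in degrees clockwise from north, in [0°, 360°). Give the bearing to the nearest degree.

Δλ = 172.98 − -176.54 = 349.52°; wrapped into (−180°, 180°]: -10.48°.
θ = atan2( sin Δλ · cos φ₂ , cos φ₁ · sin φ₂ − sin φ₁ · cos φ₂ · cos Δλ )
  = atan2(-0.18184, 0.52534) = -19.093° → normalised to [0°, 360°): 340.907°.

341°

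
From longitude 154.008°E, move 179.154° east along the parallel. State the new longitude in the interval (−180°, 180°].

26.838°W

Start at +154.008°; shift +179.154° → +333.162°.
+333.162° lies outside (−180°, 180°]; subtract 360° → -26.838°.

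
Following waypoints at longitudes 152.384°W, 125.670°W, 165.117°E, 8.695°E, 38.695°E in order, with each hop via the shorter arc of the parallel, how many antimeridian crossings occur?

1

Leg 1: -152.384° → -125.670°, shortest Δλ = 26.714° (east) — does not cross 180°.
Leg 2: -125.670° → +165.117°, shortest Δλ = -69.213° (west) — crosses 180°.
Leg 3: +165.117° → +8.695°, shortest Δλ = -156.422° (west) — does not cross 180°.
Leg 4: +8.695° → +38.695°, shortest Δλ = 30.0° (east) — does not cross 180°.
Total crossings: 1.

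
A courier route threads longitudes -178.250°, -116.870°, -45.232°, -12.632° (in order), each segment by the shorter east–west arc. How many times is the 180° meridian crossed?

Leg 1: -178.250° → -116.870°, shortest Δλ = 61.38° (east) — does not cross 180°.
Leg 2: -116.870° → -45.232°, shortest Δλ = 71.638° (east) — does not cross 180°.
Leg 3: -45.232° → -12.632°, shortest Δλ = 32.6° (east) — does not cross 180°.
Total crossings: 0.

0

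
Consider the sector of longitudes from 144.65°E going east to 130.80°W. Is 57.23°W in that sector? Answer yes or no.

Band width going east from +144.65° to -130.80°: ((-130.80 − 144.65) mod 360) = 84.55°.
Offset of -57.23° east of the west edge: ((-57.23 − 144.65) mod 360) = 158.12°.
158.12° > 84.55° ⇒ outside.

No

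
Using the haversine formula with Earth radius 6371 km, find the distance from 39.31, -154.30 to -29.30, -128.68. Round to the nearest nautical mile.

4361 nmi

Δλ = -128.68 − -154.30 = 25.62°.
Δφ = -29.30 − 39.31 = -68.61°.
a = sin²(Δφ/2) + cos φ₁ · cos φ₂ · sin²(Δλ/2) = 0.350813.
c = 2·atan2(√a, √(1−a)) = 1.26781 rad → d = 6371·c ≈ 8077.20 km ≈ 4361.34 nmi.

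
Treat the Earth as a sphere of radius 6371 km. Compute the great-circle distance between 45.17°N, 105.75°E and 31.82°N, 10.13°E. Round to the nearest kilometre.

Δλ = 10.13 − 105.75 = -95.62°.
Δφ = 31.82 − 45.17 = -13.35°.
a = sin²(Δφ/2) + cos φ₁ · cos φ₂ · sin²(Δλ/2) = 0.342368.
c = 2·atan2(√a, √(1−a)) = 1.25006 rad → d = 6371·c ≈ 7964.15 km.

7964 km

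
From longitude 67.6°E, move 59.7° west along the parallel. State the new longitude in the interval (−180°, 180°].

7.9°E

Start at +67.6°; shift −59.7° → +7.9°.
+7.9° already lies in (−180°, 180°].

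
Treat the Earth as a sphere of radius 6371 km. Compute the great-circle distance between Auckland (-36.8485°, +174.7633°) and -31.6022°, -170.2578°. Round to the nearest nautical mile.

Δλ = -170.2578 − 174.7633 = -345.0211°; wrapped into (−180°, 180°]: 14.9789°.
Δφ = -31.6022 − -36.8485 = 5.2463°.
a = sin²(Δφ/2) + cos φ₁ · cos φ₂ · sin²(Δλ/2) = 0.013674.
c = 2·atan2(√a, √(1−a)) = 0.23441 rad → d = 6371·c ≈ 1493.41 km ≈ 806.37 nmi.

806 nmi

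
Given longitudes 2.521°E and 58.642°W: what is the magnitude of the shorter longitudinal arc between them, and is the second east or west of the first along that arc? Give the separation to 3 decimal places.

61.163° west

Raw difference: -58.642 − 2.521 = -61.163°.
Normalise into (−180°, 180°]: -61.163° stays -61.163°.
Negative ⇒ the second point lies to the west; separation 61.163°.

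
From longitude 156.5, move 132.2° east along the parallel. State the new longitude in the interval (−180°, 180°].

Start at +156.5°; shift +132.2° → +288.7°.
+288.7° lies outside (−180°, 180°]; subtract 360° → -71.3°.

-71.3°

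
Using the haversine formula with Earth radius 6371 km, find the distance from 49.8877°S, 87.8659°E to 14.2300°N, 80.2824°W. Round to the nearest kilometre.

Δλ = -80.2824 − 87.8659 = -168.1483°.
Δφ = 14.2300 − -49.8877 = 64.1177°.
a = sin²(Δφ/2) + cos φ₁ · cos φ₂ · sin²(Δλ/2) = 0.899600.
c = 2·atan2(√a, √(1−a)) = 2.49676 rad → d = 6371·c ≈ 15906.86 km.

15907 km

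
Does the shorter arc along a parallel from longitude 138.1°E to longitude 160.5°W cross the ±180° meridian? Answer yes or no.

Yes

Naïve |-160.5 − 138.1| = 298.6° > 180°, so the shorter arc goes the other way round — across 180°.
Signed shortest Δλ = ((-160.5 − 138.1 + 180) mod 360) − 180 = 61.4°.
Going east by 61.4° from +138.1° passes through 180° before reaching -160.5°.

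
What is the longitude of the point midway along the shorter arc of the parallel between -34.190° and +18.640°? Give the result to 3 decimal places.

Signed shortest Δλ from -34.190° to +18.640° is +52.830°.
Midpoint longitude = -34.190° + (+52.830°)/2 = -34.190° + 26.415° = -7.775°.

-7.775°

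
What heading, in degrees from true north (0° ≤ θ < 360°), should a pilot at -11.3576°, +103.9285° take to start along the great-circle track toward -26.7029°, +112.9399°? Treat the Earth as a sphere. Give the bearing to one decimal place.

152.3°

Δλ = 112.9399 − 103.9285 = 9.0114°.
θ = atan2( sin Δλ · cos φ₂ , cos φ₁ · sin φ₂ − sin φ₁ · cos φ₂ · cos Δλ )
  = atan2(0.13993, -0.26681) = 152.325° → normalised to [0°, 360°): 152.325°.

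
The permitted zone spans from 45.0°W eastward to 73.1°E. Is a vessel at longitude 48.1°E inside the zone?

Band width going east from -45.0° to +73.1°: ((73.1 − -45.0) mod 360) = 118.1°.
Offset of +48.1° east of the west edge: ((48.1 − -45.0) mod 360) = 93.1°.
93.1° ≤ 118.1° ⇒ inside.

Yes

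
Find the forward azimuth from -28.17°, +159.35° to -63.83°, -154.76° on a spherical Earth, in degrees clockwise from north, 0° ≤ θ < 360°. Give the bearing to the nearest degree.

Δλ = -154.76 − 159.35 = -314.11°; wrapped into (−180°, 180°]: 45.89°.
θ = atan2( sin Δλ · cos φ₂ , cos φ₁ · sin φ₂ − sin φ₁ · cos φ₂ · cos Δλ )
  = atan2(0.31667, -0.64626) = 153.895° → normalised to [0°, 360°): 153.895°.

154°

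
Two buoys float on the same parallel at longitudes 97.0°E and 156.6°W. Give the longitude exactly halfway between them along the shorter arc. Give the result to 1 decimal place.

Signed shortest Δλ from +97.0° to -156.6° is +106.4°.
Midpoint longitude = +97.0° + (+106.4°)/2 = +97.0° + 53.2° = +150.2°.
(The naïve average (+97.0 + -156.6)/2 = -29.8° is on the wrong side of the globe.)

150.2°E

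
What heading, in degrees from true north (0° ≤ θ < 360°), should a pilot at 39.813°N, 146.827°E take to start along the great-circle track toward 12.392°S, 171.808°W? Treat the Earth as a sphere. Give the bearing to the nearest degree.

134°

Δλ = -171.808 − 146.827 = -318.635°; wrapped into (−180°, 180°]: 41.365°.
θ = atan2( sin Δλ · cos φ₂ , cos φ₁ · sin φ₂ − sin φ₁ · cos φ₂ · cos Δλ )
  = atan2(0.64546, -0.63419) = 134.495° → normalised to [0°, 360°): 134.495°.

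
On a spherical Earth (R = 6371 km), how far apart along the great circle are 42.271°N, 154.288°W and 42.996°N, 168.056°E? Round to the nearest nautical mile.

Δλ = 168.056 − -154.288 = 322.344°; wrapped into (−180°, 180°]: -37.656°.
Δφ = 42.996 − 42.271 = 0.725°.
a = sin²(Δφ/2) + cos φ₁ · cos φ₂ · sin²(Δλ/2) = 0.056410.
c = 2·atan2(√a, √(1−a)) = 0.47960 rad → d = 6371·c ≈ 3055.51 km ≈ 1649.85 nmi.

1650 nmi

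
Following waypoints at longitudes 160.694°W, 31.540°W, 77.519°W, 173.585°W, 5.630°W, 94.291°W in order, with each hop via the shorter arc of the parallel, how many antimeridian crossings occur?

Leg 1: -160.694° → -31.540°, shortest Δλ = 129.154° (east) — does not cross 180°.
Leg 2: -31.540° → -77.519°, shortest Δλ = -45.979° (west) — does not cross 180°.
Leg 3: -77.519° → -173.585°, shortest Δλ = -96.066° (west) — does not cross 180°.
Leg 4: -173.585° → -5.630°, shortest Δλ = 167.955° (east) — does not cross 180°.
Leg 5: -5.630° → -94.291°, shortest Δλ = -88.661° (west) — does not cross 180°.
Total crossings: 0.

0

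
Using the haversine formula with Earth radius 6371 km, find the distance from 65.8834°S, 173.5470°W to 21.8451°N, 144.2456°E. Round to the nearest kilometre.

Δλ = 144.2456 − -173.5470 = 317.7926°; wrapped into (−180°, 180°]: -42.2074°.
Δφ = 21.8451 − -65.8834 = 87.7285°.
a = sin²(Δφ/2) + cos φ₁ · cos φ₂ · sin²(Δλ/2) = 0.529350.
c = 2·atan2(√a, √(1−a)) = 1.62953 rad → d = 6371·c ≈ 10381.73 km.

10382 km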